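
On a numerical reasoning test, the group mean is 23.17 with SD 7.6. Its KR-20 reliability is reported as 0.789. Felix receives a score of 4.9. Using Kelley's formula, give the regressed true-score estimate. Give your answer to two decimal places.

T̂ = ρX + (1 − ρ)μ
  = 0.789 × 4.9 + 0.211 × 23.17
  = 3.8661 + 4.88887
  = 8.755
  ≈ 8.75

8.75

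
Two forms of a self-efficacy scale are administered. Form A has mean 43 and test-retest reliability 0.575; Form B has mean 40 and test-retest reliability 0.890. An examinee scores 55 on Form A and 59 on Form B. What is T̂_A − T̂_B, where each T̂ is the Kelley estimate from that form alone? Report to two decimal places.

T̂_A = 0.575(55) + 0.425(43) = 49.9000
T̂_B = 0.890(59) + 0.110(40) = 56.9100
T̂_A − T̂_B = -7.0100

-7.01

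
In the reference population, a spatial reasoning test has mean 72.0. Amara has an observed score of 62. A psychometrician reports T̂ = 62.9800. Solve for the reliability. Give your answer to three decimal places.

T̂ = ρX + (1 − ρ)μ  ⇒  T̂ − μ = ρ(X − μ)
ρ = (T̂ − μ)/(X − μ) = (62.9800 − 72.0) / (62 − 72.0) = -9.0200 / -10.0 = 0.90200

0.902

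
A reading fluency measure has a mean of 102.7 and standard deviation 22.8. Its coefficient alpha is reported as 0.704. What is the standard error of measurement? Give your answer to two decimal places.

SEM = SD · √(1 − ρ) = 22.8 × √0.296 = 22.8 × 0.5441 = 12.405

12.40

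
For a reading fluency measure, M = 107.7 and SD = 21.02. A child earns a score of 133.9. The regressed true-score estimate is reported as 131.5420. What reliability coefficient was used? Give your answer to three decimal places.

0.910

T̂ = ρX + (1 − ρ)μ  ⇒  T̂ − μ = ρ(X − μ)
ρ = (T̂ − μ)/(X − μ) = (131.5420 − 107.7) / (133.9 − 107.7) = 23.8420 / 26.2 = 0.91000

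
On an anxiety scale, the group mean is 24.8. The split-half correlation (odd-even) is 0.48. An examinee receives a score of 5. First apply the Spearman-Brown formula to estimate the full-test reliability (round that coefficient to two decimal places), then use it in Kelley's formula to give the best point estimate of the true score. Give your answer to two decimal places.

11.93

Spearman-Brown: ρ = 2r/(1 + r) = 2(0.48)/(1 + 0.48) = 0.960/1.48 = 0.6486 → 0.65
Weight the observed score by reliability and the mean by (1 − reliability): T̂ = 0.65·5 + 0.35·24.8 = 3.25 + 8.680 = 11.930.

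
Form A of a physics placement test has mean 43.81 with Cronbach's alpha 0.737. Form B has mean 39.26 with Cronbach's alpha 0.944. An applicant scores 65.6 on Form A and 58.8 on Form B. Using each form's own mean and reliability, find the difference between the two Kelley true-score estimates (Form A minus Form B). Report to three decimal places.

T̂_A = 0.737(65.6) + 0.263(43.81) = 59.86923
T̂_B = 0.944(58.8) + 0.056(39.26) = 57.70576
T̂_A − T̂_B = 2.16347

2.163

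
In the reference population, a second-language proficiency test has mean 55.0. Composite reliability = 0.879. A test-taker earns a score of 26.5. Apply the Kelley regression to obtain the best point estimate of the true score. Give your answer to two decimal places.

29.95

Kelley's formula gives T̂ = 0.879·26.5 + 0.121·55.0 = 23.2935 + 6.6550 = 29.949.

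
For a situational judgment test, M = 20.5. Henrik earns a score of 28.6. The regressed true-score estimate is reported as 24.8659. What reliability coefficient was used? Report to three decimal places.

0.539

T̂ = ρX + (1 − ρ)μ  ⇒  T̂ − μ = ρ(X − μ)
ρ = (T̂ − μ)/(X − μ) = (24.8659 − 20.5) / (28.6 − 20.5) = 4.3659 / 8.1 = 0.53900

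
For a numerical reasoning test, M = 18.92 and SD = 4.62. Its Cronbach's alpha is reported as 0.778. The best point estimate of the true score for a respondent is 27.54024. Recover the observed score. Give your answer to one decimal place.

30.0

T̂ = ρX + (1 − ρ)μ  ⇒  X = (T̂ − (1 − ρ)μ) / ρ
X = (27.54024 − 0.222 × 18.92) / 0.778 = (27.54024 − 4.20024) / 0.778 = 23.34000 / 0.778 = 30.000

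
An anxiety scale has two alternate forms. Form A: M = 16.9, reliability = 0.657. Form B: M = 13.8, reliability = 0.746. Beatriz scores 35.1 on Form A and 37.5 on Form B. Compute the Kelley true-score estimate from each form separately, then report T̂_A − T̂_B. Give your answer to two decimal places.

T̂_A = 0.657(35.1) + 0.343(16.9) = 28.8574
T̂_B = 0.746(37.5) + 0.254(13.8) = 31.4802
T̂_A − T̂_B = -2.6228

-2.62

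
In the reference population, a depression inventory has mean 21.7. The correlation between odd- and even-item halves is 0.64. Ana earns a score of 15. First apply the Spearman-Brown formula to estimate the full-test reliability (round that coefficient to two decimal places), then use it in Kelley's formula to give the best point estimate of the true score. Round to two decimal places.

16.47

Spearman-Brown: ρ = 2r/(1 + r) = 2(0.64)/(1 + 0.64) = 1.280/1.64 = 0.7805 → 0.78
Regress the observed score toward the mean by the unreliability: T̂ = 0.78·15 + 0.22·21.7 = 11.70 + 4.774 = 16.474.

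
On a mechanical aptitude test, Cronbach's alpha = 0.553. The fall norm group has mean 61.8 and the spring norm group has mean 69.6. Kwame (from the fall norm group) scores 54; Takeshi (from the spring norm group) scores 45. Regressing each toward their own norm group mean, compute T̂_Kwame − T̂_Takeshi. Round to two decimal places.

T̂_Kwame = 0.553(54) + 0.447(61.8) = 57.4866
T̂_Takeshi = 0.553(45) + 0.447(69.6) = 55.9962
Difference = 57.4866 − 55.9962 = 1.4904

1.49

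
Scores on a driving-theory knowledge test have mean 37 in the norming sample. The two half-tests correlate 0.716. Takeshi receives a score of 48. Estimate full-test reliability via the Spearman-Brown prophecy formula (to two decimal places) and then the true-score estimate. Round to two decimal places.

46.13

Spearman-Brown: ρ = 2r/(1 + r) = 2(0.716)/(1 + 0.716) = 1.4320/1.716 = 0.8345 → 0.83
T̂ = 0.83(48) + 0.17(37) = 39.84 + 6.29 = 46.130 → 46.13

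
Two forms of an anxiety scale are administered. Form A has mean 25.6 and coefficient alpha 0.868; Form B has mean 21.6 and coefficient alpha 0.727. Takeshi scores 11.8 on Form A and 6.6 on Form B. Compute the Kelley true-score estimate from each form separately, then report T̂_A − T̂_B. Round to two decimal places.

T̂_A = 0.868(11.8) + 0.132(25.6) = 13.6216
T̂_B = 0.727(6.6) + 0.273(21.6) = 10.6950
T̂_A − T̂_B = 2.9266

2.93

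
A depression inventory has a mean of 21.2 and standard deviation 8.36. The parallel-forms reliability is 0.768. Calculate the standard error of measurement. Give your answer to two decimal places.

SEM = SD · √(1 − ρ) = 8.36 × √0.232 = 8.36 × 0.4817 = 4.027

4.03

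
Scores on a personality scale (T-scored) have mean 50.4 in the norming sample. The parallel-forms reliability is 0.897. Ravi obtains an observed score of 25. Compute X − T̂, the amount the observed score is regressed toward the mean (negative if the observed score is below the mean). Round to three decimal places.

-2.616

T̂ = ρX + (1 − ρ)μ
  = 0.897 × 25 + 0.103 × 50.4
  = 22.425 + 5.1912
  = 27.61620
  ≈ 27.6162
X − T̂ = 25 − 27.6162 = -2.6162 → -2.616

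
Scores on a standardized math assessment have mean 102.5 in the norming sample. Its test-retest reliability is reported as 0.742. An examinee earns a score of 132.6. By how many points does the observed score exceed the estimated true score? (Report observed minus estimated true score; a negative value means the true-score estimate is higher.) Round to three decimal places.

7.766

T̂ = ρX + (1 − ρ)μ
  = 0.742 × 132.6 + 0.258 × 102.5
  = 98.3892 + 26.4450
  = 124.83420
  ≈ 124.8342
X − T̂ = 132.6 − 124.8342 = 7.7658 → 7.766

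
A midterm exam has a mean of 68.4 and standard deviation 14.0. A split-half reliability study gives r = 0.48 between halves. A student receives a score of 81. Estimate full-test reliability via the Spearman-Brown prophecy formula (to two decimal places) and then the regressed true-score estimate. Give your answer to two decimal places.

76.59

Spearman-Brown: ρ = 2r/(1 + r) = 2(0.48)/(1 + 0.48) = 0.960/1.48 = 0.6486 → 0.65
T̂ = 0.65(81) + 0.35(68.4) = 52.65 + 23.940 = 76.590 → 76.59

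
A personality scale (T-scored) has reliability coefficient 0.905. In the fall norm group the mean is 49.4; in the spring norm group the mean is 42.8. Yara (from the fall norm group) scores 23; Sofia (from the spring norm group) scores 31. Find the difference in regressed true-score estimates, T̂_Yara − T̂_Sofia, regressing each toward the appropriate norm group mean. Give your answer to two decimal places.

T̂_Yara = 0.905(23) + 0.095(49.4) = 25.5080
T̂_Sofia = 0.905(31) + 0.095(42.8) = 32.1210
Difference = 25.5080 − 32.1210 = -6.6130

-6.61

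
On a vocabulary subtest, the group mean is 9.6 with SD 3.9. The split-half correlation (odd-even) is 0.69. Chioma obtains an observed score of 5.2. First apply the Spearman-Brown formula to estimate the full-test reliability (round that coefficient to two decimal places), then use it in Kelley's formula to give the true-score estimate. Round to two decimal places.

5.99

Spearman-Brown: ρ = 2r/(1 + r) = 2(0.69)/(1 + 0.69) = 1.380/1.69 = 0.8166 → 0.82
T̂ = 0.82(5.2) + 0.18(9.6) = 4.264 + 1.728 = 5.992 → 5.99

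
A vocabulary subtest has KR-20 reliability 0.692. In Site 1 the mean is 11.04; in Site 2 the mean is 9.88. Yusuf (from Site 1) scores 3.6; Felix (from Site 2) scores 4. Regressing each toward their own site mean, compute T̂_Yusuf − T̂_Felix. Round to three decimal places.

0.080

T̂_Yusuf = 0.692(3.6) + 0.308(11.04) = 5.89152
T̂_Felix = 0.692(4) + 0.308(9.88) = 5.81104
Difference = 5.89152 − 5.81104 = 0.08048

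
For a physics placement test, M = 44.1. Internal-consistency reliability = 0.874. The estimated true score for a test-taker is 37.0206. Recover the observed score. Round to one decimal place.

T̂ = ρX + (1 − ρ)μ  ⇒  X = (T̂ − (1 − ρ)μ) / ρ
X = (37.0206 − 0.126 × 44.1) / 0.874 = (37.0206 − 5.5566) / 0.874 = 31.4640 / 0.874 = 36.000

36.0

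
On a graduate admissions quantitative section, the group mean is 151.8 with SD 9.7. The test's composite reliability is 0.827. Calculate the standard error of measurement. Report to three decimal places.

SEM = SD · √(1 − ρ) = 9.7 × √0.173 = 9.7 × 0.4159 = 4.0345

4.035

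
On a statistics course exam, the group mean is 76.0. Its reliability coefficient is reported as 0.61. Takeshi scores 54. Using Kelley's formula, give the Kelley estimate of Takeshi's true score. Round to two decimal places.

62.58

T̂ = ρX + (1 − ρ)μ
  = 0.61 × 54 + 0.39 × 76.0
  = 32.94 + 29.640
  = 62.580
  ≈ 62.58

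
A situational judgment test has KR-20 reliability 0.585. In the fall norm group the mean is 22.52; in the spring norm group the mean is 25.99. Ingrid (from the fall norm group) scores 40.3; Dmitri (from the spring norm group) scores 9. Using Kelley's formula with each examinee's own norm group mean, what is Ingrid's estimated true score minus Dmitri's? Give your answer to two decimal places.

16.87

T̂_Ingrid = 0.585(40.3) + 0.415(22.52) = 32.9213
T̂_Dmitri = 0.585(9) + 0.415(25.99) = 16.0509
Difference = 32.9213 − 16.0509 = 16.8705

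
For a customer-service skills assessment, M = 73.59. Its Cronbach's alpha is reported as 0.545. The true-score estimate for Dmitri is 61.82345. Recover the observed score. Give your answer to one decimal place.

T̂ = ρX + (1 − ρ)μ  ⇒  X = (T̂ − (1 − ρ)μ) / ρ
X = (61.82345 − 0.455 × 73.59) / 0.545 = (61.82345 − 33.48345) / 0.545 = 28.34000 / 0.545 = 52.000

52.0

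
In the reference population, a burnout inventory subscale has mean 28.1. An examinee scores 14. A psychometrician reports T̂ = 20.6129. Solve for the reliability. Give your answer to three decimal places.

0.531

T̂ = ρX + (1 − ρ)μ  ⇒  T̂ − μ = ρ(X − μ)
ρ = (T̂ − μ)/(X − μ) = (20.6129 − 28.1) / (14 − 28.1) = -7.4871 / -14.1 = 0.53100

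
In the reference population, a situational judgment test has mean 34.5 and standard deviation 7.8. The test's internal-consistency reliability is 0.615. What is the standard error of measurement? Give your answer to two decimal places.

SEM = SD · √(1 − ρ) = 7.8 × √0.385 = 7.8 × 0.6205 = 4.840

4.84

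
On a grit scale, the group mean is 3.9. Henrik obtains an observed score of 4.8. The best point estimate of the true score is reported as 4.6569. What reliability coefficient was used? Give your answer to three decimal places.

T̂ = ρX + (1 − ρ)μ  ⇒  T̂ − μ = ρ(X − μ)
ρ = (T̂ − μ)/(X − μ) = (4.6569 − 3.9) / (4.8 − 3.9) = 0.7569 / 0.9 = 0.84100

0.841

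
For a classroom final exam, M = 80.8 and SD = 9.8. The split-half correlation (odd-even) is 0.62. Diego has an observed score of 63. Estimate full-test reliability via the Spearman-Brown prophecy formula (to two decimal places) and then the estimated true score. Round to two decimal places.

Spearman-Brown: ρ = 2r/(1 + r) = 2(0.62)/(1 + 0.62) = 1.240/1.62 = 0.7654 → 0.77
T̂ = ρX + (1 − ρ)μ
  = 0.77 × 63 + 0.23 × 80.8
  = 48.51 + 18.584
  = 67.094
  ≈ 67.09

67.09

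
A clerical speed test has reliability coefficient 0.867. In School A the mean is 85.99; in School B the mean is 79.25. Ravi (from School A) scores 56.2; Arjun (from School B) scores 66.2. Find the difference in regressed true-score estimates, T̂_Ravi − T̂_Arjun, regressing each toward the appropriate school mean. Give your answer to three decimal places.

T̂_Ravi = 0.867(56.2) + 0.133(85.99) = 60.16207
T̂_Arjun = 0.867(66.2) + 0.133(79.25) = 67.93565
Difference = 60.16207 − 67.93565 = -7.77358

-7.774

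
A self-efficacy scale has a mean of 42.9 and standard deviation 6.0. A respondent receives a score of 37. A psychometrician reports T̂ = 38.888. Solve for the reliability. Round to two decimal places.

T̂ = ρX + (1 − ρ)μ  ⇒  T̂ − μ = ρ(X − μ)
ρ = (T̂ − μ)/(X − μ) = (38.888 − 42.9) / (37 − 42.9) = -4.012 / -5.9 = 0.6800

0.68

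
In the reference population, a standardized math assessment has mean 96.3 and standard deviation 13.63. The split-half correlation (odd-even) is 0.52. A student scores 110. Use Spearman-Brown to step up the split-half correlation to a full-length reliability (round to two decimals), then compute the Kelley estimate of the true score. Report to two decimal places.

105.62

Spearman-Brown: ρ = 2r/(1 + r) = 2(0.52)/(1 + 0.52) = 1.040/1.52 = 0.6842 → 0.68
T̂ = 0.68(110) + 0.32(96.3) = 74.80 + 30.816 = 105.616 → 105.62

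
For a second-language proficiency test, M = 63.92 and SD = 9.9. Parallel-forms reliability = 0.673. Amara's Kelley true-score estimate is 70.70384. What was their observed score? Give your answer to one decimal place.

T̂ = ρX + (1 − ρ)μ  ⇒  X = (T̂ − (1 − ρ)μ) / ρ
X = (70.70384 − 0.327 × 63.92) / 0.673 = (70.70384 − 20.90184) / 0.673 = 49.80200 / 0.673 = 74.000

74.0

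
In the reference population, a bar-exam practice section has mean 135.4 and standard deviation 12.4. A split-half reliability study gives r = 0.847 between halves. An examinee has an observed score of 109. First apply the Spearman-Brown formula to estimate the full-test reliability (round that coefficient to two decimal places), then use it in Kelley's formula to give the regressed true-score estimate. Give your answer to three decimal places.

Spearman-Brown: ρ = 2r/(1 + r) = 2(0.847)/(1 + 0.847) = 1.6940/1.847 = 0.9172 → 0.92
T̂ = 0.92(109) + 0.08(135.4) = 100.28 + 10.832 = 111.1120 → 111.112

111.112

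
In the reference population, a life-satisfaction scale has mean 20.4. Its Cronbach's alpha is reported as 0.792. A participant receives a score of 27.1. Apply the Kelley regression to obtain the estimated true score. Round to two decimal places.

Regress the observed score toward the mean by the unreliability: T̂ = 0.792·27.1 + 0.208·20.4 = 21.4632 + 4.2432 = 25.706.

25.71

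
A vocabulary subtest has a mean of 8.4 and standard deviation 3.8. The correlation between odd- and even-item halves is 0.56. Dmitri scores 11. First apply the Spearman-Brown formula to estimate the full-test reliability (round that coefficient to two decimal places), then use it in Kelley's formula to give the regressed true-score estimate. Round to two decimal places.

10.27

Spearman-Brown: ρ = 2r/(1 + r) = 2(0.56)/(1 + 0.56) = 1.120/1.56 = 0.7179 → 0.72
T̂ = ρX + (1 − ρ)μ
  = 0.72 × 11 + 0.28 × 8.4
  = 7.92 + 2.352
  = 10.272
  ≈ 10.27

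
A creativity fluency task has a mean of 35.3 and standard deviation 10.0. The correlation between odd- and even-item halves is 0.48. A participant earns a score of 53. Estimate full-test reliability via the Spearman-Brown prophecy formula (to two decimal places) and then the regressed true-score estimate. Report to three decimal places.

46.805

Spearman-Brown: ρ = 2r/(1 + r) = 2(0.48)/(1 + 0.48) = 0.960/1.48 = 0.6486 → 0.65
T̂ = 0.65(53) + 0.35(35.3) = 34.45 + 12.355 = 46.8050 → 46.805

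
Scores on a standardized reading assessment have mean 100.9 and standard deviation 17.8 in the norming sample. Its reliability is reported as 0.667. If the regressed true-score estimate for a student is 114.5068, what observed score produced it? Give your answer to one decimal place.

T̂ = ρX + (1 − ρ)μ  ⇒  X = (T̂ − (1 − ρ)μ) / ρ
X = (114.5068 − 0.333 × 100.9) / 0.667 = (114.5068 − 33.5997) / 0.667 = 80.9071 / 0.667 = 121.300

121.3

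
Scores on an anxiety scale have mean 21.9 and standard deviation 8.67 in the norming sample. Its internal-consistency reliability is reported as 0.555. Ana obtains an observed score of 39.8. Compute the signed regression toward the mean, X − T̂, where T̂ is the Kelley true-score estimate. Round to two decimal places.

7.97

T̂ = 0.555(39.8) + 0.445(21.9) = 22.0890 + 9.7455 = 31.8345 → 31.834
X − T̂ = 39.8 − 31.834 = 7.965 → 7.97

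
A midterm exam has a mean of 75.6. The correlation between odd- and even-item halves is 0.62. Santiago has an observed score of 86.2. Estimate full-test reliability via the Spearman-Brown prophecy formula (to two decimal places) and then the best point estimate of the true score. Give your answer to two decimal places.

83.76

Spearman-Brown: ρ = 2r/(1 + r) = 2(0.62)/(1 + 0.62) = 1.240/1.62 = 0.7654 → 0.77
Regress the observed score toward the mean by the unreliability: T̂ = 0.77·86.2 + 0.23·75.6 = 66.374 + 17.388 = 83.762.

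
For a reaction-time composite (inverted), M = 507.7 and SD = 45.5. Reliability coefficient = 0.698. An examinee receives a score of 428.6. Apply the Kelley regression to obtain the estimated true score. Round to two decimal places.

452.49

T̂ = ρX + (1 − ρ)μ
  = 0.698 × 428.6 + 0.302 × 507.7
  = 299.1628 + 153.3254
  = 452.488
  ≈ 452.49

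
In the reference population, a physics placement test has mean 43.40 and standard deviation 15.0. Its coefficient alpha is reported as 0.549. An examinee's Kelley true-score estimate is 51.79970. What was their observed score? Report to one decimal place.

58.7

T̂ = ρX + (1 − ρ)μ  ⇒  X = (T̂ − (1 − ρ)μ) / ρ
X = (51.79970 − 0.451 × 43.40) / 0.549 = (51.79970 − 19.57340) / 0.549 = 32.22630 / 0.549 = 58.700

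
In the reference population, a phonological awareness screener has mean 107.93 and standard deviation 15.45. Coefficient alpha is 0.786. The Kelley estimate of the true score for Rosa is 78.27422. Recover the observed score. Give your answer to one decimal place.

70.2

T̂ = ρX + (1 − ρ)μ  ⇒  X = (T̂ − (1 − ρ)μ) / ρ
X = (78.27422 − 0.214 × 107.93) / 0.786 = (78.27422 − 23.09702) / 0.786 = 55.17720 / 0.786 = 70.200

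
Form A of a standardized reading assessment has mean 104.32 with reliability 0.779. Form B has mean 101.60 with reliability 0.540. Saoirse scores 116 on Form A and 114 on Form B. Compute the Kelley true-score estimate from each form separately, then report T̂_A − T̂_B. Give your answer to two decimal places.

5.12

T̂_A = 0.779(116) + 0.221(104.32) = 113.4187
T̂_B = 0.540(114) + 0.460(101.60) = 108.2960
T̂_A − T̂_B = 5.1227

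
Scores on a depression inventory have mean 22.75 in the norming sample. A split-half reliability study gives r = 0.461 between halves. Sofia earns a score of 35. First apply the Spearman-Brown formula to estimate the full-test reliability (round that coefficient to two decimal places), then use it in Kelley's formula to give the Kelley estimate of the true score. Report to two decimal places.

Spearman-Brown: ρ = 2r/(1 + r) = 2(0.461)/(1 + 0.461) = 0.9220/1.461 = 0.6311 → 0.63
Kelley's formula gives T̂ = 0.63·35 + 0.37·22.75 = 22.05 + 8.4175 = 30.468.

30.47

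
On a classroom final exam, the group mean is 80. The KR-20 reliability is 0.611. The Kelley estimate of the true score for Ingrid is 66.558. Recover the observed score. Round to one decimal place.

58.0

T̂ = ρX + (1 − ρ)μ  ⇒  X = (T̂ − (1 − ρ)μ) / ρ
X = (66.558 − 0.389 × 80) / 0.611 = (66.558 − 31.120) / 0.611 = 35.438 / 0.611 = 58.000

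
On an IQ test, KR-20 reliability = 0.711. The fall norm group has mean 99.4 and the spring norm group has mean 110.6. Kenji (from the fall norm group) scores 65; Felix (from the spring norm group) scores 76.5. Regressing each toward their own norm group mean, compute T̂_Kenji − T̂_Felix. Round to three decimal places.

T̂_Kenji = 0.711(65) + 0.289(99.4) = 74.94160
T̂_Felix = 0.711(76.5) + 0.289(110.6) = 86.35490
Difference = 74.94160 − 86.35490 = -11.41330

-11.413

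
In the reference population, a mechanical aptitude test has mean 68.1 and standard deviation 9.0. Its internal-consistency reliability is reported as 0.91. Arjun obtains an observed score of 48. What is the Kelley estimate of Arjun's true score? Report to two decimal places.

T̂ = ρX + (1 − ρ)μ
  = 0.91 × 48 + 0.09 × 68.1
  = 43.68 + 6.129
  = 49.809
  ≈ 49.81

49.81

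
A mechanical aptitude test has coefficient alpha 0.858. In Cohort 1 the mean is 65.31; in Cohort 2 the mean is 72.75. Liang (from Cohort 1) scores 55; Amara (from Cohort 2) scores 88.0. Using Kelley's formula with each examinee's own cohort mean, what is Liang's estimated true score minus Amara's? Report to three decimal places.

-29.370

T̂_Liang = 0.858(55) + 0.142(65.31) = 56.46402
T̂_Amara = 0.858(88.0) + 0.142(72.75) = 85.83450
Difference = 56.46402 − 85.83450 = -29.37048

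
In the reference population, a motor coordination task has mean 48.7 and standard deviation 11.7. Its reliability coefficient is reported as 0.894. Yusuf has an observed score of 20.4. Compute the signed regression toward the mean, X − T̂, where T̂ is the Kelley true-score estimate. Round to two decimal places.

Weight the observed score by reliability and the mean by (1 − reliability): T̂ = 0.894·20.4 + 0.106·48.7 = 18.2376 + 5.1622 = 23.3998.
X − T̂ = 20.4 − 23.400 = -3.000 → -3.00

-3.00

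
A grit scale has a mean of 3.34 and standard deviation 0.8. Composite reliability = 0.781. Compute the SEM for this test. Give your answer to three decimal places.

0.374

SEM = SD · √(1 − ρ) = 0.8 × √0.219 = 0.8 × 0.4680 = 0.3744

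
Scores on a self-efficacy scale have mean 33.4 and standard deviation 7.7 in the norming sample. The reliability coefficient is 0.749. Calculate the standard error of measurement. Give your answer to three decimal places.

3.858

SEM = SD · √(1 − ρ) = 7.7 × √0.251 = 7.7 × 0.5010 = 3.8577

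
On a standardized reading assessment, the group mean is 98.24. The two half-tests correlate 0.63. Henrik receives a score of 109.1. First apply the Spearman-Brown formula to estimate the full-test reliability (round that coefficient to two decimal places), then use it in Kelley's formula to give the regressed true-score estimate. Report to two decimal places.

106.60

Spearman-Brown: ρ = 2r/(1 + r) = 2(0.63)/(1 + 0.63) = 1.260/1.63 = 0.7730 → 0.77
T̂ = ρX + (1 − ρ)μ
  = 0.77 × 109.1 + 0.23 × 98.24
  = 84.007 + 22.5952
  = 106.602
  ≈ 106.60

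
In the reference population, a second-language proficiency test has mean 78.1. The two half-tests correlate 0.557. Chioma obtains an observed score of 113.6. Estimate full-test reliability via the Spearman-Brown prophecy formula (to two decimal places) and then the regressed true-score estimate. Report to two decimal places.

Spearman-Brown: ρ = 2r/(1 + r) = 2(0.557)/(1 + 0.557) = 1.1140/1.557 = 0.7155 → 0.72
T̂ = 0.72(113.6) + 0.28(78.1) = 81.792 + 21.868 = 103.660 → 103.66

103.66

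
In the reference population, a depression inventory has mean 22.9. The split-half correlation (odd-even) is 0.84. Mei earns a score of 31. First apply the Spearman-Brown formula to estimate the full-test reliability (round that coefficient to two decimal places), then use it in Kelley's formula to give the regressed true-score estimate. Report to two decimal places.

30.27

Spearman-Brown: ρ = 2r/(1 + r) = 2(0.84)/(1 + 0.84) = 1.680/1.84 = 0.9130 → 0.91
Weight the observed score by reliability and the mean by (1 − reliability): T̂ = 0.91·31 + 0.09·22.9 = 28.21 + 2.061 = 30.271.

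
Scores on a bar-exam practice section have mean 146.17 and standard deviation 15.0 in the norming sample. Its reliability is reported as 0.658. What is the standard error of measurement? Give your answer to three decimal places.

8.772

SEM = SD · √(1 − ρ) = 15.0 × √0.342 = 15.0 × 0.5848 = 8.7721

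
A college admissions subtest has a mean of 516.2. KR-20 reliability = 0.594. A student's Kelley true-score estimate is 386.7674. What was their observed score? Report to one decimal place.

T̂ = ρX + (1 − ρ)μ  ⇒  X = (T̂ − (1 − ρ)μ) / ρ
X = (386.7674 − 0.406 × 516.2) / 0.594 = (386.7674 − 209.5772) / 0.594 = 177.1902 / 0.594 = 298.300

298.3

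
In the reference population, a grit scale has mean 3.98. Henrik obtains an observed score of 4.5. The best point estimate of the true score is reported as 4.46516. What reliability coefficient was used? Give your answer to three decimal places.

T̂ = ρX + (1 − ρ)μ  ⇒  T̂ − μ = ρ(X − μ)
ρ = (T̂ − μ)/(X − μ) = (4.46516 − 3.98) / (4.5 − 3.98) = 0.48516 / 0.52 = 0.93300

0.933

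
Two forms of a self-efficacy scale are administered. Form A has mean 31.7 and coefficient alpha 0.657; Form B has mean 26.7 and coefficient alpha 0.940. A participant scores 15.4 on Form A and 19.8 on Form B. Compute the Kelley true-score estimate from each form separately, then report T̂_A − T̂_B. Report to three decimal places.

0.777

T̂_A = 0.657(15.4) + 0.343(31.7) = 20.99090
T̂_B = 0.940(19.8) + 0.060(26.7) = 20.21400
T̂_A − T̂_B = 0.77690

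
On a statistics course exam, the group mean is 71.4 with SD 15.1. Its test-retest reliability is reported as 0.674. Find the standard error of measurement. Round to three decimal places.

SEM = SD · √(1 − ρ) = 15.1 × √0.326 = 15.1 × 0.5710 = 8.6216

8.622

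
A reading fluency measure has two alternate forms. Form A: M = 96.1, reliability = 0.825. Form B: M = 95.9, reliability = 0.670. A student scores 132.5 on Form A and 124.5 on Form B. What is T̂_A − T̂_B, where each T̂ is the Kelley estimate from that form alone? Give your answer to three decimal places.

11.068

T̂_A = 0.825(132.5) + 0.175(96.1) = 126.13000
T̂_B = 0.670(124.5) + 0.330(95.9) = 115.06200
T̂_A − T̂_B = 11.06800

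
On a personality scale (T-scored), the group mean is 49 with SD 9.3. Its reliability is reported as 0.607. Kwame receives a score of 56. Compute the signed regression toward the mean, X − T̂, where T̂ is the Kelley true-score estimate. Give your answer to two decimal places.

T̂ = ρX + (1 − ρ)μ
  = 0.607 × 56 + 0.393 × 49
  = 33.992 + 19.257
  = 53.2490
  ≈ 53.249
X − T̂ = 56 − 53.249 = 2.751 → 2.75

2.75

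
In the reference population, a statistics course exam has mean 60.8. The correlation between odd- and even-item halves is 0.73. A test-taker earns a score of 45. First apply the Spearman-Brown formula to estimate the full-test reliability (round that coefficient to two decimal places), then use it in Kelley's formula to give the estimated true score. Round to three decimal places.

Spearman-Brown: ρ = 2r/(1 + r) = 2(0.73)/(1 + 0.73) = 1.460/1.73 = 0.8439 → 0.84
T̂ = 0.84(45) + 0.16(60.8) = 37.80 + 9.728 = 47.5280 → 47.528

47.528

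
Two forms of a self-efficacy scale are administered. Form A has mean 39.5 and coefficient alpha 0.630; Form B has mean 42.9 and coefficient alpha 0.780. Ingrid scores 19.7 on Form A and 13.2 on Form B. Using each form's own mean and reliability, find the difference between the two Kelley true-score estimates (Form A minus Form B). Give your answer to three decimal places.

7.292

T̂_A = 0.630(19.7) + 0.370(39.5) = 27.02600
T̂_B = 0.780(13.2) + 0.220(42.9) = 19.73400
T̂_A − T̂_B = 7.29200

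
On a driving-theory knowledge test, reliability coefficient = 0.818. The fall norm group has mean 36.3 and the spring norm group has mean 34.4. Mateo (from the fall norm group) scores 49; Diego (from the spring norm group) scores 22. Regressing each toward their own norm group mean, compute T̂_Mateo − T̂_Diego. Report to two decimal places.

T̂_Mateo = 0.818(49) + 0.182(36.3) = 46.6886
T̂_Diego = 0.818(22) + 0.182(34.4) = 24.2568
Difference = 46.6886 − 24.2568 = 22.4318

22.43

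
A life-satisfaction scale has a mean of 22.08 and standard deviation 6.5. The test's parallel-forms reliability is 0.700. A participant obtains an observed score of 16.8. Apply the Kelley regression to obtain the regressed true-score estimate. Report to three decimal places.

T̂ = 0.700(16.8) + 0.300(22.08) = 11.7600 + 6.62400 = 18.3840 → 18.384

18.384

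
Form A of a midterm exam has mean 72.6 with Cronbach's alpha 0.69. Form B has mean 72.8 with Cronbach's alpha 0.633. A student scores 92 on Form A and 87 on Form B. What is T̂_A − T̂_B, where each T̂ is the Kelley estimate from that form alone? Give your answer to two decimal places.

T̂_A = 0.69(92) + 0.31(72.6) = 85.9860
T̂_B = 0.633(87) + 0.367(72.8) = 81.7886
T̂_A − T̂_B = 4.1974

4.20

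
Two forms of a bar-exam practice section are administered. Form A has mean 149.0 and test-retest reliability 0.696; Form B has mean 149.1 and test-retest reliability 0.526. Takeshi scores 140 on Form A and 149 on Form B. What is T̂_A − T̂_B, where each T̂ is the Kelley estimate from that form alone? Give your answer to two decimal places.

T̂_A = 0.696(140) + 0.304(149.0) = 142.7360
T̂_B = 0.526(149) + 0.474(149.1) = 149.0474
T̂_A − T̂_B = -6.3114

-6.31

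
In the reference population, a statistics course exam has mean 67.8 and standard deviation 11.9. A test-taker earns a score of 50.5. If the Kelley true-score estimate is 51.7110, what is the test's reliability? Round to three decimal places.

T̂ = ρX + (1 − ρ)μ  ⇒  T̂ − μ = ρ(X − μ)
ρ = (T̂ − μ)/(X − μ) = (51.7110 − 67.8) / (50.5 − 67.8) = -16.0890 / -17.3 = 0.93000

0.930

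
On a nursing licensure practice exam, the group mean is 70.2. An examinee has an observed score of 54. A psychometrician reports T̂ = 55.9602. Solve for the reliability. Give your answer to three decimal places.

0.879

T̂ = ρX + (1 − ρ)μ  ⇒  T̂ − μ = ρ(X − μ)
ρ = (T̂ − μ)/(X − μ) = (55.9602 − 70.2) / (54 − 70.2) = -14.2398 / -16.2 = 0.87900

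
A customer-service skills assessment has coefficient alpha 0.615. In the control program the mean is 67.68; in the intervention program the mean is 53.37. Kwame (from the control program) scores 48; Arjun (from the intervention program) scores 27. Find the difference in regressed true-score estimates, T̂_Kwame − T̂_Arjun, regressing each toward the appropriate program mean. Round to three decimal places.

T̂_Kwame = 0.615(48) + 0.385(67.68) = 55.57680
T̂_Arjun = 0.615(27) + 0.385(53.37) = 37.15245
Difference = 55.57680 − 37.15245 = 18.42435

18.424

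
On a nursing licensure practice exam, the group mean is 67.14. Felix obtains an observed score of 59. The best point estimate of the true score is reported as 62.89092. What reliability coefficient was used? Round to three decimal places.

0.522

T̂ = ρX + (1 − ρ)μ  ⇒  T̂ − μ = ρ(X − μ)
ρ = (T̂ − μ)/(X − μ) = (62.89092 − 67.14) / (59 − 67.14) = -4.24908 / -8.14 = 0.52200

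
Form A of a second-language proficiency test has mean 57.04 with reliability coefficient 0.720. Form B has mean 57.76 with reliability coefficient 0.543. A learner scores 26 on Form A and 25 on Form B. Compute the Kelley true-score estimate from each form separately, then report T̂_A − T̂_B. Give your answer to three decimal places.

-5.280

T̂_A = 0.720(26) + 0.280(57.04) = 34.69120
T̂_B = 0.543(25) + 0.457(57.76) = 39.97132
T̂_A − T̂_B = -5.28012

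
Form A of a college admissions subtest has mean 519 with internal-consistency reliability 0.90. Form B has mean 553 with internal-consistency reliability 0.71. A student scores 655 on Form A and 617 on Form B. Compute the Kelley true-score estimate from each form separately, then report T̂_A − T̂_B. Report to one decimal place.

43.0

T̂_A = 0.90(655) + 0.10(519) = 641.400
T̂_B = 0.71(617) + 0.29(553) = 598.440
T̂_A − T̂_B = 42.960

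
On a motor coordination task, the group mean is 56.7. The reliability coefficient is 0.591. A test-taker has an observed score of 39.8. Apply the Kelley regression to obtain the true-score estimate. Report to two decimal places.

46.71

T̂ = ρX + (1 − ρ)μ
  = 0.591 × 39.8 + 0.409 × 56.7
  = 23.5218 + 23.1903
  = 46.712
  ≈ 46.71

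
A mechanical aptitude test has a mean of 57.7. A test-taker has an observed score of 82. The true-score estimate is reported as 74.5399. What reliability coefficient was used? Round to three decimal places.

T̂ = ρX + (1 − ρ)μ  ⇒  T̂ − μ = ρ(X − μ)
ρ = (T̂ − μ)/(X − μ) = (74.5399 − 57.7) / (82 − 57.7) = 16.8399 / 24.3 = 0.69300

0.693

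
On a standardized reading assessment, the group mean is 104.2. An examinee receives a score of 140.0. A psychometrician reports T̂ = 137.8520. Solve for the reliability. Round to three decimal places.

0.940

T̂ = ρX + (1 − ρ)μ  ⇒  T̂ − μ = ρ(X − μ)
ρ = (T̂ − μ)/(X − μ) = (137.8520 − 104.2) / (140.0 − 104.2) = 33.6520 / 35.8 = 0.94000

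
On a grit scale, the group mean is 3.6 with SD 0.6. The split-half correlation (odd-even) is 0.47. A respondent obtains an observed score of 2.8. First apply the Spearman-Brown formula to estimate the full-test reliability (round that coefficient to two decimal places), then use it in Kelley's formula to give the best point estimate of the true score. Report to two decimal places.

3.09

Spearman-Brown: ρ = 2r/(1 + r) = 2(0.47)/(1 + 0.47) = 0.940/1.47 = 0.6395 → 0.64
T̂ = 0.64(2.8) + 0.36(3.6) = 1.792 + 1.296 = 3.088 → 3.09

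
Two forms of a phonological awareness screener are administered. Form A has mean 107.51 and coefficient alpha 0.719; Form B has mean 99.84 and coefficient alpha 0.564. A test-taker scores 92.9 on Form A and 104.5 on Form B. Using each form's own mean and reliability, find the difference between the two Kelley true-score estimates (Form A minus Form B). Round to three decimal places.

T̂_A = 0.719(92.9) + 0.281(107.51) = 97.00541
T̂_B = 0.564(104.5) + 0.436(99.84) = 102.46824
T̂_A − T̂_B = -5.46283

-5.463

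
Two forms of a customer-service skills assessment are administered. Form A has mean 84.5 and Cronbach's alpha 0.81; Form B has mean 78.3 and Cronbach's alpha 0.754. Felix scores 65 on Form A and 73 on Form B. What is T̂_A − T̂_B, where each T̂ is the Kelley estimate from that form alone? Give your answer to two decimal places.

T̂_A = 0.81(65) + 0.19(84.5) = 68.7050
T̂_B = 0.754(73) + 0.246(78.3) = 74.3038
T̂_A − T̂_B = -5.5988

-5.60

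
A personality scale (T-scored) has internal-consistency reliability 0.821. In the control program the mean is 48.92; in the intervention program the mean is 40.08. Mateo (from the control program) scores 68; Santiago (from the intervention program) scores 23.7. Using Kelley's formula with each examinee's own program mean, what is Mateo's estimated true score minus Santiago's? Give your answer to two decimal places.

37.95

T̂_Mateo = 0.821(68) + 0.179(48.92) = 64.5847
T̂_Santiago = 0.821(23.7) + 0.179(40.08) = 26.6320
Difference = 64.5847 − 26.6320 = 37.9527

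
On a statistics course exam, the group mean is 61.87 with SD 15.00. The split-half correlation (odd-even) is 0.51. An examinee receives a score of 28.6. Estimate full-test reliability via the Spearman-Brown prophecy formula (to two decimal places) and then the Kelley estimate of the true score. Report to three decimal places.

39.246

Spearman-Brown: ρ = 2r/(1 + r) = 2(0.51)/(1 + 0.51) = 1.020/1.51 = 0.6755 → 0.68
T̂ = 0.68(28.6) + 0.32(61.87) = 19.448 + 19.7984 = 39.2464 → 39.246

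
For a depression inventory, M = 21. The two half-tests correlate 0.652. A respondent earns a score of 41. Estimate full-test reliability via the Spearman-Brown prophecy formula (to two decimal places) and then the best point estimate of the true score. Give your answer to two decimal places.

Spearman-Brown: ρ = 2r/(1 + r) = 2(0.652)/(1 + 0.652) = 1.3040/1.652 = 0.7893 → 0.79
T̂ = ρX + (1 − ρ)μ
  = 0.79 × 41 + 0.21 × 21
  = 32.39 + 4.41
  = 36.800
  ≈ 36.80

36.80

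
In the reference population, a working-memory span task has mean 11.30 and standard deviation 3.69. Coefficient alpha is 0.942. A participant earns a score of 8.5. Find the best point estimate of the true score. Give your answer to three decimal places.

8.662

Regress the observed score toward the mean by the unreliability: T̂ = 0.942·8.5 + 0.058·11.30 = 8.0070 + 0.65540 = 8.6624.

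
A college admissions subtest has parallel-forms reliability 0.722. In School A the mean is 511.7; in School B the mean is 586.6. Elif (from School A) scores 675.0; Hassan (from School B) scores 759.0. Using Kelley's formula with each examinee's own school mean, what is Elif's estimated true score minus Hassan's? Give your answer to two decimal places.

T̂_Elif = 0.722(675.0) + 0.278(511.7) = 629.6026
T̂_Hassan = 0.722(759.0) + 0.278(586.6) = 711.0728
Difference = 629.6026 − 711.0728 = -81.4702

-81.47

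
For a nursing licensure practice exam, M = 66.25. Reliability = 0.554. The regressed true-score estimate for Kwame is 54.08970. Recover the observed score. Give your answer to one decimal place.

44.3

T̂ = ρX + (1 − ρ)μ  ⇒  X = (T̂ − (1 − ρ)μ) / ρ
X = (54.08970 − 0.446 × 66.25) / 0.554 = (54.08970 − 29.54750) / 0.554 = 24.54220 / 0.554 = 44.300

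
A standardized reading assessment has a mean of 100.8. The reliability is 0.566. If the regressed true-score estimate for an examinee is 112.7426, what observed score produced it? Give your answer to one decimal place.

121.9

T̂ = ρX + (1 − ρ)μ  ⇒  X = (T̂ − (1 − ρ)μ) / ρ
X = (112.7426 − 0.434 × 100.8) / 0.566 = (112.7426 − 43.7472) / 0.566 = 68.9954 / 0.566 = 121.900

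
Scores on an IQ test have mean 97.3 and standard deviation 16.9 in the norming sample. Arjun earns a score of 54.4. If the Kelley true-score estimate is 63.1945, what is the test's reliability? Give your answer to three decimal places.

0.795

T̂ = ρX + (1 − ρ)μ  ⇒  T̂ − μ = ρ(X − μ)
ρ = (T̂ − μ)/(X − μ) = (63.1945 − 97.3) / (54.4 − 97.3) = -34.1055 / -42.9 = 0.79500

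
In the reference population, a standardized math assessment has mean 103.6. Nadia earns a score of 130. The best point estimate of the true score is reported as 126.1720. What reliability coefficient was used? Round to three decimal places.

T̂ = ρX + (1 − ρ)μ  ⇒  T̂ − μ = ρ(X − μ)
ρ = (T̂ − μ)/(X − μ) = (126.1720 − 103.6) / (130 − 103.6) = 22.5720 / 26.4 = 0.85500

0.855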